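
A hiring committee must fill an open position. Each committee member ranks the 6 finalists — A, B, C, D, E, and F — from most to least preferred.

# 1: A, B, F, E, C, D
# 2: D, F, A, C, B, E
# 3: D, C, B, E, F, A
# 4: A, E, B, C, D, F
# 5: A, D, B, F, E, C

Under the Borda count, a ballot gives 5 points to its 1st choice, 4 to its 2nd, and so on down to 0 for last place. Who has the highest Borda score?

Borda scores:
  A: 5 + 3 + 0 + 5 + 5 = 18
  B: 4 + 1 + 3 + 3 + 3 = 14
  C: 1 + 2 + 4 + 2 + 0 = 9
  D: 0 + 5 + 5 + 1 + 4 = 15
  E: 2 + 0 + 2 + 4 + 1 = 9
  F: 3 + 4 + 1 + 0 + 2 = 10
A has the highest total.

A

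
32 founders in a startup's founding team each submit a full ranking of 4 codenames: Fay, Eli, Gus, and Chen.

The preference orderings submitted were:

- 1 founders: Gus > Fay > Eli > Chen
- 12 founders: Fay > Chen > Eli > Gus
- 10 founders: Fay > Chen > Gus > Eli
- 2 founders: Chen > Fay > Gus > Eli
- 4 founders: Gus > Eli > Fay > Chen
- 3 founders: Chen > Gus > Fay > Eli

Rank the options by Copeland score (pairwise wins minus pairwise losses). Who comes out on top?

Pairwise results:
  Fay vs Eli: Fay wins 28–4.
  Fay vs Gus: Fay wins 24–8.
  Fay vs Chen: Fay wins 27–5.
  Eli vs Gus: Gus wins 20–12.
  Eli vs Chen: Chen wins 27–5.
  Gus vs Chen: Chen wins 27–5.
Copeland scores (wins − losses):
  Fay: 3 − 0 = 3
  Eli: 0 − 3 = -3
  Gus: 1 − 2 = -1
  Chen: 2 − 1 = 1
Fay has the best Copeland score.

Fay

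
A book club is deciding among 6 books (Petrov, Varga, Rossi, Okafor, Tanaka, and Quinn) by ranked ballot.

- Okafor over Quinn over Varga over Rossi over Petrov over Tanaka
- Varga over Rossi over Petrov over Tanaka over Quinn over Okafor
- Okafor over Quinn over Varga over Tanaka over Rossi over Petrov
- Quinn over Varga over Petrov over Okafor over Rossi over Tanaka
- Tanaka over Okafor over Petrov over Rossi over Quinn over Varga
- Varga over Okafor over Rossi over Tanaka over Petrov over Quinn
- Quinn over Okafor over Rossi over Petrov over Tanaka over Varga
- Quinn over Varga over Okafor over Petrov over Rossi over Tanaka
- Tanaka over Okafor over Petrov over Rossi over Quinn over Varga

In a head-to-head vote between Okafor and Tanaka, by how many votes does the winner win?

3

Ballots ranking Okafor above Tanaka: 6.
Ballots ranking Tanaka above Okafor: 3.
Okafor wins 6–3, a margin of 3.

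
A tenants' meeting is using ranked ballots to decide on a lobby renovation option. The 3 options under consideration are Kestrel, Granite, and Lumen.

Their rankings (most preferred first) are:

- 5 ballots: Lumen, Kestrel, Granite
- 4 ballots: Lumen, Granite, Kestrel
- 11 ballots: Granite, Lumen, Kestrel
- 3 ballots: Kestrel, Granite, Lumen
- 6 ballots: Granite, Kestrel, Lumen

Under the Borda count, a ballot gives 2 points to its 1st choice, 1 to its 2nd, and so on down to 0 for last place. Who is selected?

Borda scores:
  Kestrel: 5·1 + 4·0 + 11·0 + 3·2 + 6·1 = 17
  Granite: 5·0 + 4·1 + 11·2 + 3·1 + 6·2 = 41
  Lumen: 5·2 + 4·2 + 11·1 + 3·0 + 6·0 = 29
Granite has the highest total.

Granite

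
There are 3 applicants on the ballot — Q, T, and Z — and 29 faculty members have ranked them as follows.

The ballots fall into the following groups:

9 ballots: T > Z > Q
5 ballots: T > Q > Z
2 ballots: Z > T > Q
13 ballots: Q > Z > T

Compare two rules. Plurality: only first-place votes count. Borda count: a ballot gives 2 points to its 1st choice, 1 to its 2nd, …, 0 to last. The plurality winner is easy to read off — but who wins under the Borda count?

Q

Plurality first-place counts: Q 13, T 14, Z 2 → T.
Borda totals: Q 31, T 30, Z 26 → Q.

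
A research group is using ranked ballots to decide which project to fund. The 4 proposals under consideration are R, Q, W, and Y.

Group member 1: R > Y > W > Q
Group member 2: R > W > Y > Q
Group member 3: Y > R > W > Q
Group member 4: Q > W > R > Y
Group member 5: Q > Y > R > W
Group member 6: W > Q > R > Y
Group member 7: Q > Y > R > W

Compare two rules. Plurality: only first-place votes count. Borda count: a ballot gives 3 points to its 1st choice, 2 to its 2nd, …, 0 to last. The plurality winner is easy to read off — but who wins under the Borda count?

Plurality first-place counts: R 2, Q 3, W 1, Y 1 → Q.
Borda totals: R 12, Q 11, W 9, Y 10 → R.

R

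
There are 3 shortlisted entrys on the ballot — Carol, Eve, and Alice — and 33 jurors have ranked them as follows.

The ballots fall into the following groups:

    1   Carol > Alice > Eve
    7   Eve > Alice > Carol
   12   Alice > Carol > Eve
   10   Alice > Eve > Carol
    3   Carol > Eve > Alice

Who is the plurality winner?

Alice

First-place vote totals:
  Carol: 4
  Eve: 7
  Alice: 22
Alice has the most first-place votes.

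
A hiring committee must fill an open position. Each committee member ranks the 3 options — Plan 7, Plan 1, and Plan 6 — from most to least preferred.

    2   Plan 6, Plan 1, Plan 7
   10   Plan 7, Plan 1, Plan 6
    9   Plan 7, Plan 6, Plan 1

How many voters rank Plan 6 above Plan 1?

Ballots ranking Plan 6 above Plan 1: 2+9 = 11.
Ballots ranking Plan 1 above Plan 6: 10.
So 11 of 21 voters prefer Plan 6 to Plan 1.

11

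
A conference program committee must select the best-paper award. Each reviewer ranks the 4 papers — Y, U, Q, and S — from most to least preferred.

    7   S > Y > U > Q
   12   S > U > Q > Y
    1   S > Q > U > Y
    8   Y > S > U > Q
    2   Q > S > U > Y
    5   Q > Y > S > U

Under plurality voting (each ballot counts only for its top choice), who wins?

S

First-place vote totals:
  Y: 8
  U: 0
  Q: 7
  S: 20
S has the most first-place votes.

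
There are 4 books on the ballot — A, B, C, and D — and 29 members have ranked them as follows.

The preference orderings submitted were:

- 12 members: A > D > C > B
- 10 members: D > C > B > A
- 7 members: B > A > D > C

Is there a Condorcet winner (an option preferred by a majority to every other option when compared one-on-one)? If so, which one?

No Condorcet winner

Head-to-head results (29 voters total):
A vs B: B wins 17–12.
A vs C: A wins 19–10.
A vs D: A wins 19–10.
B vs C: C wins 22–7.
B vs D: D wins 22–7.
C vs D: D wins 29–0.
No candidate beats all others: A beats C beats B beats A, a majority cycle.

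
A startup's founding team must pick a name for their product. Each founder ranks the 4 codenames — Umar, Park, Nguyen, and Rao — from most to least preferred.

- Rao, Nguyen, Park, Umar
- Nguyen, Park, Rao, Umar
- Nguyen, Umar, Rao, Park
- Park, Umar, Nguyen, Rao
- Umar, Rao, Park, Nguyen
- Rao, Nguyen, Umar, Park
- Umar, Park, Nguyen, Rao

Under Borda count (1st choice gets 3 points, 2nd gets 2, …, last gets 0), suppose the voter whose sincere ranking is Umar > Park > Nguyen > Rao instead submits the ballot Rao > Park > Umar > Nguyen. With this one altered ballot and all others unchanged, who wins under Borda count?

Borda totals with the altered ballot: Umar 9, Park 9, Nguyen 11, Rao 13.
The switch changes the winner from Nguyen to Rao.

Rao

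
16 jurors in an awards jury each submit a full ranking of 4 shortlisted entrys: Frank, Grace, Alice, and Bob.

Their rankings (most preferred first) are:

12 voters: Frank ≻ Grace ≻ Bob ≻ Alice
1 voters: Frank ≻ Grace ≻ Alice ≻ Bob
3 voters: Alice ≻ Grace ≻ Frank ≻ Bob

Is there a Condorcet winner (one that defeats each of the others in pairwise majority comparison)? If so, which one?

Head-to-head results (16 voters total):
Frank vs Grace: Frank wins 13–3.
Frank vs Alice: Frank wins 13–3.
Frank vs Bob: Frank wins 16–0.
Grace vs Alice: Grace wins 13–3.
Grace vs Bob: Grace wins 16–0.
Alice vs Bob: Bob wins 12–4.
Frank beats each rival — Grace (13–3), Alice (13–3), Bob (16–0) — so Frank is the Condorcet winner.

Frank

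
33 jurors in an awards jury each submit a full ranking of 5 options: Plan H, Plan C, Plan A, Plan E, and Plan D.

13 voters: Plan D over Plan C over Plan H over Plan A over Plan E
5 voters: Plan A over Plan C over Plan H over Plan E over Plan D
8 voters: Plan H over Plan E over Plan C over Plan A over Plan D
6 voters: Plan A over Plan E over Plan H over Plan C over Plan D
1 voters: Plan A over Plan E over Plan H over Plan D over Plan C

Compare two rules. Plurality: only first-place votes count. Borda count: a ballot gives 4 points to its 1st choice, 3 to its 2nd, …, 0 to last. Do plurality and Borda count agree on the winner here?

Plurality first-place counts: Plan H 8, Plan C 0, Plan A 12, Plan E 0, Plan D 13 → Plan D.
Borda totals: Plan H 82, Plan C 76, Plan A 69, Plan E 50, Plan D 53 → Plan H.
The two rules disagree: plurality picks Plan D, Borda picks Plan H.

No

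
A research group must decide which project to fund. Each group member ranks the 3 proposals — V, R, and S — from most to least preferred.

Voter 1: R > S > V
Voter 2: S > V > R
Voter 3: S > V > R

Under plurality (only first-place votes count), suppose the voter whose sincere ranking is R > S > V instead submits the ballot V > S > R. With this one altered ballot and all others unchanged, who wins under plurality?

S

First-place totals with the altered ballot: V 1, R 0, S 2.
The winner is unchanged: still S.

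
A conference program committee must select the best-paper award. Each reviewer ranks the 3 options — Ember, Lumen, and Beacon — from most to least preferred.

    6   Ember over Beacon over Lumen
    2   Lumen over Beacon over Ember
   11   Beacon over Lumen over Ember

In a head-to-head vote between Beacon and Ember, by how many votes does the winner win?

7

Ballots ranking Beacon above Ember: 2+11 = 13.
Ballots ranking Ember above Beacon: 6.
Beacon wins 13–6, a margin of 7.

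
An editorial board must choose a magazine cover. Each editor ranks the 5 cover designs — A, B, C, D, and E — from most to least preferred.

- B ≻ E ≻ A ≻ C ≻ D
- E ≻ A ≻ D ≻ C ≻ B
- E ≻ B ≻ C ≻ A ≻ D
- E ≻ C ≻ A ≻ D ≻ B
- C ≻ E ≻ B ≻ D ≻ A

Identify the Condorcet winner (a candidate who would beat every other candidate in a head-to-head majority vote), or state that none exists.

Head-to-head results (5 voters total):
A vs B: B wins 3–2.
A vs C: C wins 3–2.
A vs D: A wins 4–1.
A vs E: E wins 5–0.
B vs C: C wins 3–2.
B vs D: B wins 3–2.
B vs E: E wins 4–1.
C vs D: C wins 4–1.
C vs E: E wins 4–1.
D vs E: E wins 5–0.
E beats each rival — A (5–0), B (4–1), C (4–1), D (5–0) — so E is the Condorcet winner.

E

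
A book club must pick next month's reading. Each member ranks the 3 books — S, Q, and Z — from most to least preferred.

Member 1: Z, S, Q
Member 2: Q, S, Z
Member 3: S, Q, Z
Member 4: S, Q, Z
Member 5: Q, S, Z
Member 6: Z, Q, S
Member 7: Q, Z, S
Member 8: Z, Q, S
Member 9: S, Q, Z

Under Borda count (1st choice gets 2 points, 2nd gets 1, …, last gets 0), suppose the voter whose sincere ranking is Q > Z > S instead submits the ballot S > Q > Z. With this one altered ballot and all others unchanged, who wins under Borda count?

Borda totals with the altered ballot: S 11, Q 10, Z 6.
The switch changes the winner from Q to S.

S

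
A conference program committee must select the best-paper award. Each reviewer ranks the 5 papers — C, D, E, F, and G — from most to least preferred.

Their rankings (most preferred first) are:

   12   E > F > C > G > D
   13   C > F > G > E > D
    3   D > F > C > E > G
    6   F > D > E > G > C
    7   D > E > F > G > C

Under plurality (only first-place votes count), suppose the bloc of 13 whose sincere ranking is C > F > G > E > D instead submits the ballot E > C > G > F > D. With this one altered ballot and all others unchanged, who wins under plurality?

E

First-place totals with the altered ballot: C 0, D 10, E 25, F 6, G 0.
The switch changes the winner from C to E.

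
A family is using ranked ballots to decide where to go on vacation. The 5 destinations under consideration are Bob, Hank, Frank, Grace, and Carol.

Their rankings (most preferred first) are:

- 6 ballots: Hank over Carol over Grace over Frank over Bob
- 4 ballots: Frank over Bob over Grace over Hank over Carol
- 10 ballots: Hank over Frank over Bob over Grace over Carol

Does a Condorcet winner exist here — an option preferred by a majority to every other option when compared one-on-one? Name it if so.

Hank

Head-to-head results (20 voters total):
Bob vs Hank: Hank wins 16–4.
Bob vs Frank: Frank wins 20–0.
Bob vs Grace: Bob wins 14–6.
Bob vs Carol: Bob wins 14–6.
Hank vs Frank: Hank wins 16–4.
Hank vs Grace: Hank wins 16–4.
Hank vs Carol: Hank wins 20–0.
Frank vs Grace: Frank wins 14–6.
Frank vs Carol: Frank wins 14–6.
Grace vs Carol: Grace wins 14–6.
Hank beats each rival — Bob (16–4), Frank (16–4), Grace (16–4), Carol (20–0) — so Hank is the Condorcet winner.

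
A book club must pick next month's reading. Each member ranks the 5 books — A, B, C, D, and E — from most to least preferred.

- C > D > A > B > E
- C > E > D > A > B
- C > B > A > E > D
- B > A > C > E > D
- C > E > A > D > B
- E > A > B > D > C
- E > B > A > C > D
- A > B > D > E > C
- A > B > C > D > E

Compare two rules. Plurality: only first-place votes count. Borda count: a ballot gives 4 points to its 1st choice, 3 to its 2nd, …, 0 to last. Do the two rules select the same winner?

Plurality first-place counts: A 2, B 1, C 4, D 0, E 2 → C.
Borda totals: A 23, B 19, C 21, D 10, E 17 → A.
The two rules disagree: plurality picks C, Borda picks A.

No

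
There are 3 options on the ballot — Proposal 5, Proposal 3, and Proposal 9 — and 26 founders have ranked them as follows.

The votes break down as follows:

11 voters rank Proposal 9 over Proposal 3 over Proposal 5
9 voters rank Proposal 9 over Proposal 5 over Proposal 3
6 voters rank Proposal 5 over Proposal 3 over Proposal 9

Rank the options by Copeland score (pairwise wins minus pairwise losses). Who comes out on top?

Pairwise results:
  Proposal 5 vs Proposal 3: Proposal 5 wins 15–11.
  Proposal 5 vs Proposal 9: Proposal 9 wins 20–6.
  Proposal 3 vs Proposal 9: Proposal 9 wins 20–6.
Copeland scores (wins − losses):
  Proposal 5: 1 − 1 = 0
  Proposal 3: 0 − 2 = -2
  Proposal 9: 2 − 0 = 2
Proposal 9 has the best Copeland score.

Proposal 9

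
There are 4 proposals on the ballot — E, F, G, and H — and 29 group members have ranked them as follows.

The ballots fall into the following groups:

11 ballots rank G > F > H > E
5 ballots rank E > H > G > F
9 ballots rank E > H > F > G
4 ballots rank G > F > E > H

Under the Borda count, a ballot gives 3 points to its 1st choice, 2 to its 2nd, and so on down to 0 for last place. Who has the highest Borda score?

G

Borda scores:
  E: 11·0 + 5·3 + 9·3 + 4·1 = 46
  F: 11·2 + 5·0 + 9·1 + 4·2 = 39
  G: 11·3 + 5·1 + 9·0 + 4·3 = 50
  H: 11·1 + 5·2 + 9·2 + 4·0 = 39
G has the highest total.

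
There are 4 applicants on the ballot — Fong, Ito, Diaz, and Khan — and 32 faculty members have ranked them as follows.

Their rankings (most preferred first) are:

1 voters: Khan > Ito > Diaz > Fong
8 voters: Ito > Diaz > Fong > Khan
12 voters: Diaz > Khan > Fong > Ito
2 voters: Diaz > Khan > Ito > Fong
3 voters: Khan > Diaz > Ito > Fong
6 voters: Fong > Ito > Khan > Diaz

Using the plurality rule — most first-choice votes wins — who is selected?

First-place vote totals:
  Fong: 6
  Ito: 8
  Diaz: 14
  Khan: 4
Diaz has the most first-place votes.

Diaz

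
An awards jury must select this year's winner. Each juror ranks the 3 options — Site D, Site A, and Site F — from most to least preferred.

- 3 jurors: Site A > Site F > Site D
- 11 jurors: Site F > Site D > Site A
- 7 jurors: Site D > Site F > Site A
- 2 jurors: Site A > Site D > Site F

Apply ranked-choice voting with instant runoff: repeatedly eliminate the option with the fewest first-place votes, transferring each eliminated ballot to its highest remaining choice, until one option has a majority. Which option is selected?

Round 1: Site F 11, Site D 7, Site A 5. Site A has the fewest and is eliminated.
Round 2: Site F 14, Site D 9. Site F has a majority.

Site F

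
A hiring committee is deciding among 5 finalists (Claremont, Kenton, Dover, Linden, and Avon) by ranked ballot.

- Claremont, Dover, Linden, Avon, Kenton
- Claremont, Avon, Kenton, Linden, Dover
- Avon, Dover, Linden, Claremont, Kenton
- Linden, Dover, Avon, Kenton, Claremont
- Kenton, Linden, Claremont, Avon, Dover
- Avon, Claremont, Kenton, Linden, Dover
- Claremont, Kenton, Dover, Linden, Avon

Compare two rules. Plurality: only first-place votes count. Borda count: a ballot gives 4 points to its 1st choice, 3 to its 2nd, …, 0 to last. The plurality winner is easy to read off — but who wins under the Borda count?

Claremont

Plurality first-place counts: Claremont 3, Kenton 1, Dover 0, Linden 1, Avon 2 → Claremont.
Borda totals: Claremont 18, Kenton 12, Dover 11, Linden 14, Avon 15 → Claremont.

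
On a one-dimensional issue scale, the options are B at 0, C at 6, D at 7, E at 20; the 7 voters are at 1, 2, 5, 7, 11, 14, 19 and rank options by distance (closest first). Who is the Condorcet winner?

D

With single-peaked preferences on a line, the Condorcet winner is the candidate closest to the median voter.
The median voter (position 7) is closest to D at 7.
Check: D vs B — voters closer to D: 5 of 7.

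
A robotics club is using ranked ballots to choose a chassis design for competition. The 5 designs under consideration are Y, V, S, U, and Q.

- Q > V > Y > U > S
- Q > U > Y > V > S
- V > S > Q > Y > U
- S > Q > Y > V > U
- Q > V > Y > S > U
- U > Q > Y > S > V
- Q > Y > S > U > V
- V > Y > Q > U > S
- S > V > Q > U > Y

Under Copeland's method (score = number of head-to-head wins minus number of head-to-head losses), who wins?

Pairwise results:
  Y vs V: V wins 5–4.
  Y vs S: Y wins 6–3.
  Y vs U: Y wins 6–3.
  Y vs Q: Q wins 8–1.
  V vs S: V wins 5–4.
  V vs U: V wins 6–3.
  V vs Q: Q wins 6–3.
  S vs U: S wins 5–4.
  S vs Q: Q wins 6–3.
  U vs Q: Q wins 8–1.
Copeland scores (wins − losses):
  Y: 2 − 2 = 0
  V: 3 − 1 = 2
  S: 1 − 3 = -2
  U: 0 − 4 = -4
  Q: 4 − 0 = 4
Q has the best Copeland score.

Q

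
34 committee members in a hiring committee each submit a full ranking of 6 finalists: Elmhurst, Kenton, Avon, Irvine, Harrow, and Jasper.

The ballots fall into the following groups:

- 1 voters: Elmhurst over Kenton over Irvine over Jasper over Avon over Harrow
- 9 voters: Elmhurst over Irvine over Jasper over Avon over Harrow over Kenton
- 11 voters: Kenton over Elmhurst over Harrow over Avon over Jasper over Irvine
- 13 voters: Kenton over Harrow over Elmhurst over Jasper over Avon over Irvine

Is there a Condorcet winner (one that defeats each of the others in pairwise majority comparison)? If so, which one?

Head-to-head results (34 voters total):
Elmhurst vs Kenton: Kenton wins 24–10.
Elmhurst vs Avon: Elmhurst wins 34–0.
Elmhurst vs Irvine: Elmhurst wins 34–0.
Elmhurst vs Harrow: Elmhurst wins 21–13.
Elmhurst vs Jasper: Elmhurst wins 34–0.
Kenton vs Avon: Kenton wins 25–9.
Kenton vs Irvine: Kenton wins 25–9.
Kenton vs Harrow: Kenton wins 25–9.
Kenton vs Jasper: Kenton wins 25–9.
Avon vs Irvine: Avon wins 24–10.
Avon vs Harrow: Harrow wins 24–10.
Avon vs Jasper: Jasper wins 23–11.
Irvine vs Harrow: Harrow wins 24–10.
Irvine vs Jasper: Jasper wins 24–10.
Harrow vs Jasper: Harrow wins 24–10.
Kenton beats each rival — Elmhurst (24–10), Avon (25–9), Irvine (25–9), Harrow (25–9), Jasper (25–9) — so Kenton is the Condorcet winner.

Kenton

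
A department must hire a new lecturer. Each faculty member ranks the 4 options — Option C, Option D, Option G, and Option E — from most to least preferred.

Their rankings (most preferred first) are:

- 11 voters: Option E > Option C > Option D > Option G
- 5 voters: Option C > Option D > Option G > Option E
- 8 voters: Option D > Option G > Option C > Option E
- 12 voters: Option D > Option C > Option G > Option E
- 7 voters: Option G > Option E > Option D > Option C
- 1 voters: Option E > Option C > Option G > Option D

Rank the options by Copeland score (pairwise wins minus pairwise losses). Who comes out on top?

Pairwise results:
  Option C vs Option D: Option D wins 27–17.
  Option C vs Option G: Option C wins 29–15.
  Option C vs Option E: Option C wins 25–19.
  Option D vs Option G: Option D wins 36–8.
  Option D vs Option E: Option D wins 25–19.
  Option G vs Option E: Option G wins 32–12.
Copeland scores (wins − losses):
  Option C: 2 − 1 = 1
  Option D: 3 − 0 = 3
  Option G: 1 − 2 = -1
  Option E: 0 − 3 = -3
Option D has the best Copeland score.

Option D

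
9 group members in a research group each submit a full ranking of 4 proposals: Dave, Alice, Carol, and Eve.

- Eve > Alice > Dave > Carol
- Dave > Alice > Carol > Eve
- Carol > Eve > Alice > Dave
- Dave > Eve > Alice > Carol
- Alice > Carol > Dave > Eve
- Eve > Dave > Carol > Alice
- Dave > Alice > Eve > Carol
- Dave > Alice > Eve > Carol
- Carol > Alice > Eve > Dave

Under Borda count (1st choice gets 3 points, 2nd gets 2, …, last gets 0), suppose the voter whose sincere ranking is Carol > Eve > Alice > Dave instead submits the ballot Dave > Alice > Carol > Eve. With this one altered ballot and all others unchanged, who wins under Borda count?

Borda totals with the altered ballot: Dave 19, Alice 16, Carol 8, Eve 11.
The winner is unchanged: still Dave.

Dave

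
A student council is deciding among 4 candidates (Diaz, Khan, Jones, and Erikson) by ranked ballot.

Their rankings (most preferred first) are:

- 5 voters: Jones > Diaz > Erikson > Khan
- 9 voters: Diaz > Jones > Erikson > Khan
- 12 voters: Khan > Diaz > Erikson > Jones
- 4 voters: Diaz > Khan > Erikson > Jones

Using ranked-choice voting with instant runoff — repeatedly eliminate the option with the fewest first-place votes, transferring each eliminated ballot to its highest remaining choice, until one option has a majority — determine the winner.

Diaz

Round 1: Diaz 13, Khan 12, Jones 5, Erikson 0. Erikson has the fewest and is eliminated.
Round 2: Diaz 13, Khan 12, Jones 5. Jones has the fewest and is eliminated.
Round 3: Diaz 18, Khan 12. Diaz has a majority.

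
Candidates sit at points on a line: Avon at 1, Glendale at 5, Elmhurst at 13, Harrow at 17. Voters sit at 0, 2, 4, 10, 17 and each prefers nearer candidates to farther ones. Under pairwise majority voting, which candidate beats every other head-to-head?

Glendale

With single-peaked preferences on a line, the Condorcet winner is the candidate closest to the median voter.
The median voter (position 4) is closest to Glendale at 5.
Check: Glendale vs Harrow — voters closer to Glendale: 4 of 5.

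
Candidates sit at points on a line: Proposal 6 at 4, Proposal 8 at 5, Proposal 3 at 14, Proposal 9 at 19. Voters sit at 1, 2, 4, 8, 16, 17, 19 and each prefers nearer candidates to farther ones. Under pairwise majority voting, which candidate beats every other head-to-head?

Proposal 8

With single-peaked preferences on a line, the Condorcet winner is the candidate closest to the median voter.
The median voter (position 8) is closest to Proposal 8 at 5.
Check: Proposal 8 vs Proposal 6 — voters closer to Proposal 8: 4 of 7.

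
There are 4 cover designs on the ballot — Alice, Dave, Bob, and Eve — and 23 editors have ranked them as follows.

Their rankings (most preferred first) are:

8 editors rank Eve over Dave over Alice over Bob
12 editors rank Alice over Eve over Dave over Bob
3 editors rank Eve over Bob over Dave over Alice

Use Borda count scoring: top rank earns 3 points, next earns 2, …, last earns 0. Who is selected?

Borda scores:
  Alice: 8·1 + 12·3 + 3·0 = 44
  Dave: 8·2 + 12·1 + 3·1 = 31
  Bob: 8·0 + 12·0 + 3·2 = 6
  Eve: 8·3 + 12·2 + 3·3 = 57
Eve has the highest total.

Eve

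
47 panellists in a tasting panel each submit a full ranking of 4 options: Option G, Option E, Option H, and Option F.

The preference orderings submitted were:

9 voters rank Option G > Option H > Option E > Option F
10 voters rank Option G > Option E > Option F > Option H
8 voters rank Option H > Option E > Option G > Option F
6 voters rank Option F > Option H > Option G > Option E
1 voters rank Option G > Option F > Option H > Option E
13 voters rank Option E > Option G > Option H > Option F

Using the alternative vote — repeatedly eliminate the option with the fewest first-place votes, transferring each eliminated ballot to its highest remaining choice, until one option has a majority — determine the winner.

Round 1: Option G 20, Option E 13, Option H 8, Option F 6. Option F has the fewest and is eliminated.
Round 2: Option G 20, Option H 14, Option E 13. Option E has the fewest and is eliminated.
Round 3: Option G 33, Option H 14. Option G has a majority.

Option G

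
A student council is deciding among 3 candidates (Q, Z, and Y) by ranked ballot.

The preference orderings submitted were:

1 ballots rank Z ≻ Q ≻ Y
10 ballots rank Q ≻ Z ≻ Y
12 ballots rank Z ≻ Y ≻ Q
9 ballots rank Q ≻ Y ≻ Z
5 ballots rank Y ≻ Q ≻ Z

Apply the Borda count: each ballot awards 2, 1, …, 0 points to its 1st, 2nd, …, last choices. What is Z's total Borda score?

Borda scores:
  Q: 1 + 10·2 + 12·0 + 9·2 + 5·1 = 44
  Z: 2 + 10·1 + 12·2 + 9·0 + 5·0 = 36
  Y: 0 + 10·0 + 12·1 + 9·1 + 5·2 = 31

36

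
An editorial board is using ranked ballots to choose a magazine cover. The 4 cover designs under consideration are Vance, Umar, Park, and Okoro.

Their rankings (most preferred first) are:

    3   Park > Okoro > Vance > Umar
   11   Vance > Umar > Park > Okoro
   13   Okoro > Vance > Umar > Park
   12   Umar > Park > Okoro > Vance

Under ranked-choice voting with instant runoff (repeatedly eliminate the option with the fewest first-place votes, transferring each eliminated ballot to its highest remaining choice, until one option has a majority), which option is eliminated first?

Park

Round 1: Okoro 13, Umar 12, Vance 11, Park 3. Park has the fewest and is eliminated.
Round 2: Okoro 16, Umar 12, Vance 11. Vance has the fewest and is eliminated.
Round 3: Umar 23, Okoro 16. Umar has a majority.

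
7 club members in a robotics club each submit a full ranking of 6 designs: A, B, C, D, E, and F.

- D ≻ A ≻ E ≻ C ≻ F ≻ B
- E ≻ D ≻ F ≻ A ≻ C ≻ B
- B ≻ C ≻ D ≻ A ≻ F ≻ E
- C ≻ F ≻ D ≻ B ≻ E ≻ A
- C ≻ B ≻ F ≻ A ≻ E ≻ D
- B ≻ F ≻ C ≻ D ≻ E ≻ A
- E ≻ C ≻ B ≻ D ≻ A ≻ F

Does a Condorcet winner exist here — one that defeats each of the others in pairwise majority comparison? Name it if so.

Head-to-head results (7 voters total):
A vs B: B wins 5–2.
A vs C: C wins 5–2.
A vs D: D wins 6–1.
A vs E: E wins 4–3.
A vs F: F wins 4–3.
B vs C: C wins 5–2.
B vs D: B wins 4–3.
B vs E: B wins 4–3.
B vs F: B wins 4–3.
C vs D: C wins 5–2.
C vs E: C wins 4–3.
C vs F: C wins 5–2.
D vs E: D wins 4–3.
D vs F: D wins 4–3.
E vs F: F wins 4–3.
C beats each rival — A (5–2), B (5–2), D (5–2), E (4–3), F (5–2) — so C is the Condorcet winner.

C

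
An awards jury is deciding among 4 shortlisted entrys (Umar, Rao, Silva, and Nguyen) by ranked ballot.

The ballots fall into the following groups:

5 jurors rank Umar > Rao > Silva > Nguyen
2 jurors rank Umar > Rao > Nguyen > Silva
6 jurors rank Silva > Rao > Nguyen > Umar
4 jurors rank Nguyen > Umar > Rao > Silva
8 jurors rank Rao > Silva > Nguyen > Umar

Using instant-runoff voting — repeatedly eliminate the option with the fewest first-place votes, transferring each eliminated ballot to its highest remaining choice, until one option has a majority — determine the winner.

Rao

Round 1: Rao 8, Umar 7, Silva 6, Nguyen 4. Nguyen has the fewest and is eliminated.
Round 2: Umar 11, Rao 8, Silva 6. Silva has the fewest and is eliminated.
Round 3: Rao 14, Umar 11. Rao has a majority.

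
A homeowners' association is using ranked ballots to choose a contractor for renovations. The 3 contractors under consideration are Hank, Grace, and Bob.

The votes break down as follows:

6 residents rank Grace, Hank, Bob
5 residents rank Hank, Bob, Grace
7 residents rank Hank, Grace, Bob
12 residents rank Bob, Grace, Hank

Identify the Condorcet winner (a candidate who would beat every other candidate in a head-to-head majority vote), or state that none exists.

Head-to-head results (30 voters total):
Hank vs Grace: Grace wins 18–12.
Hank vs Bob: Hank wins 18–12.
Grace vs Bob: Bob wins 17–13.
No candidate beats all others: Hank beats Bob beats Grace beats Hank, a majority cycle.

There is no Condorcet winner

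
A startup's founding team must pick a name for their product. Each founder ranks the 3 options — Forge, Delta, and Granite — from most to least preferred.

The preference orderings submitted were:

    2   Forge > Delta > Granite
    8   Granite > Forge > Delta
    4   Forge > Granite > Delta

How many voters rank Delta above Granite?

2

Ballots ranking Delta above Granite: 2.
Ballots ranking Granite above Delta: 8+4 = 12.
So 2 of 14 voters prefer Delta to Granite.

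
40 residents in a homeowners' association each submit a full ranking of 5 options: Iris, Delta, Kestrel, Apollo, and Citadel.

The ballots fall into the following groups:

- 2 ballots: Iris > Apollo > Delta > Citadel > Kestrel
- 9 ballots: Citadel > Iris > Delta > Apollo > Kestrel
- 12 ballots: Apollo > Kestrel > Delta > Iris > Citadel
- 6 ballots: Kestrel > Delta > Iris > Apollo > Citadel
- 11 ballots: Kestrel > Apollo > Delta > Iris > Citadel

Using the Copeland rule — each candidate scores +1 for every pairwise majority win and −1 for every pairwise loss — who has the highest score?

Pairwise results:
  Iris vs Delta: Delta wins 29–11.
  Iris vs Kestrel: Kestrel wins 29–11.
  Iris vs Apollo: Apollo wins 23–17.
  Iris vs Citadel: Iris wins 31–9.
  Delta vs Kestrel: Kestrel wins 29–11.
  Delta vs Apollo: Apollo wins 25–15.
  Delta vs Citadel: Delta wins 31–9.
  Kestrel vs Apollo: Apollo wins 23–17.
  Kestrel vs Citadel: Kestrel wins 29–11.
  Apollo vs Citadel: Apollo wins 31–9.
Copeland scores (wins − losses):
  Iris: 1 − 3 = -2
  Delta: 2 − 2 = 0
  Kestrel: 3 − 1 = 2
  Apollo: 4 − 0 = 4
  Citadel: 0 − 4 = -4
Apollo has the best Copeland score.

Apollo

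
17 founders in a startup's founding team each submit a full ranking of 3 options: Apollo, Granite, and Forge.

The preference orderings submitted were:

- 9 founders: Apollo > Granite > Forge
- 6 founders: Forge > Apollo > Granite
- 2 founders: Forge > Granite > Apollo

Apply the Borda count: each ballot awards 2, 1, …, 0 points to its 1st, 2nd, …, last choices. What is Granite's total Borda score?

Borda scores:
  Apollo: 9·2 + 6·1 + 2·0 = 24
  Granite: 9·1 + 6·0 + 2·1 = 11
  Forge: 9·0 + 6·2 + 2·2 = 16

11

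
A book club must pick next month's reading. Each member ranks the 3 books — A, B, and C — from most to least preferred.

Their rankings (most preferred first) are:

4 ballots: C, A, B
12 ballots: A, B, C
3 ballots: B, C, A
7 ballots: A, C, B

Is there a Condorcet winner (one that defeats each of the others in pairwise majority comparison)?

Head-to-head results (26 voters total):
A vs B: A wins 23–3.
A vs C: A wins 19–7.
B vs C: B wins 15–11.
A beats each rival — B (23–3), C (19–7) — so A is the Condorcet winner.

Yes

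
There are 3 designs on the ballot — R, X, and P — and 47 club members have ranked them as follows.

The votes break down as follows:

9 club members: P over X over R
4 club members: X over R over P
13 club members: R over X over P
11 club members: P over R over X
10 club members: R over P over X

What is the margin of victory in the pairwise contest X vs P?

13

Ballots ranking X above P: 4+13 = 17.
Ballots ranking P above X: 9+11+10 = 30.
P wins 30–17, a margin of 13.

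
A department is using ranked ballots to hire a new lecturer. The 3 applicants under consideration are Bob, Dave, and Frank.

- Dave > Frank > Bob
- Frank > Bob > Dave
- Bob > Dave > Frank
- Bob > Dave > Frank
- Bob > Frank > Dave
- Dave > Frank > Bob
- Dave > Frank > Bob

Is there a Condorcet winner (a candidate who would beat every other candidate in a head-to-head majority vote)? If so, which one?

There is no Condorcet winner

Head-to-head results (7 voters total):
Bob vs Dave: Bob wins 4–3.
Bob vs Frank: Frank wins 4–3.
Dave vs Frank: Dave wins 5–2.
No candidate beats all others: Bob beats Dave beats Frank beats Bob, a majority cycle.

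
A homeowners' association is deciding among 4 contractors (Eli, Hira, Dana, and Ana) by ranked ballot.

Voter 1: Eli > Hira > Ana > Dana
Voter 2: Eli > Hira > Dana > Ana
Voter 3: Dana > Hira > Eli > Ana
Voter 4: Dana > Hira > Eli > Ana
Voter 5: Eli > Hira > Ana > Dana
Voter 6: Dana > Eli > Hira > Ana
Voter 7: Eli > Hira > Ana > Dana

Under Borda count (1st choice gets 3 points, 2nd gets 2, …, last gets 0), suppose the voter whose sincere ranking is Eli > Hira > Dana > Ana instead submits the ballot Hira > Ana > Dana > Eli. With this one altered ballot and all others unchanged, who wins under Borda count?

Hira

Borda totals with the altered ballot: Eli 13, Hira 14, Dana 10, Ana 5.
The switch changes the winner from Eli to Hira.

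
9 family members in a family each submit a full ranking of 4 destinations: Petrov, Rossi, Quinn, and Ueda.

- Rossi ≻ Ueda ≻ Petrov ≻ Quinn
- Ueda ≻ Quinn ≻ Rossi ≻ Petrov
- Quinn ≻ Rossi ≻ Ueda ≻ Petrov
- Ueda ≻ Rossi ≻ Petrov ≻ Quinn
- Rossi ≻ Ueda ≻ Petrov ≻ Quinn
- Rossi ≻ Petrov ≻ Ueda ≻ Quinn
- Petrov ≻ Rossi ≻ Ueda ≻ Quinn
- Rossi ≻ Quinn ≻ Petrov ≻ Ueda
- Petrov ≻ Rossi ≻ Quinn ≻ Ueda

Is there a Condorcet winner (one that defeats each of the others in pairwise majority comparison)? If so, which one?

Rossi

Head-to-head results (9 voters total):
Petrov vs Rossi: Rossi wins 7–2.
Petrov vs Quinn: Petrov wins 6–3.
Petrov vs Ueda: Ueda wins 5–4.
Rossi vs Quinn: Rossi wins 7–2.
Rossi vs Ueda: Rossi wins 7–2.
Quinn vs Ueda: Ueda wins 6–3.
Rossi beats each rival — Petrov (7–2), Quinn (7–2), Ueda (7–2) — so Rossi is the Condorcet winner.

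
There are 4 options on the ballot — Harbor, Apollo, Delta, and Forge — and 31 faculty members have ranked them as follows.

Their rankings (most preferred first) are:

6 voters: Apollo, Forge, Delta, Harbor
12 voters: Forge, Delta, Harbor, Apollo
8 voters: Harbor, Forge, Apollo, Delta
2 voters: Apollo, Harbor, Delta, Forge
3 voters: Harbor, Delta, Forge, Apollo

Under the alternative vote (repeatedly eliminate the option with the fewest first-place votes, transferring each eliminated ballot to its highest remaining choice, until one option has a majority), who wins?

Round 1: Forge 12, Harbor 11, Apollo 8, Delta 0. Delta has the fewest and is eliminated.
Round 2: Forge 12, Harbor 11, Apollo 8. Apollo has the fewest and is eliminated.
Round 3: Forge 18, Harbor 13. Forge has a majority.

Forge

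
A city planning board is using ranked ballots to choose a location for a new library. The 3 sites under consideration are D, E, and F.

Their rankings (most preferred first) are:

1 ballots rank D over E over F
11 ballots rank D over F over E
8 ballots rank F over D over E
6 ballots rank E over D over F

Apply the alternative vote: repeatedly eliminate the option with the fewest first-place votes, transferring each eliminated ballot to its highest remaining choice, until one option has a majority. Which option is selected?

Round 1: D 12, F 8, E 6. E has the fewest and is eliminated.
Round 2: D 18, F 8. D has a majority.

D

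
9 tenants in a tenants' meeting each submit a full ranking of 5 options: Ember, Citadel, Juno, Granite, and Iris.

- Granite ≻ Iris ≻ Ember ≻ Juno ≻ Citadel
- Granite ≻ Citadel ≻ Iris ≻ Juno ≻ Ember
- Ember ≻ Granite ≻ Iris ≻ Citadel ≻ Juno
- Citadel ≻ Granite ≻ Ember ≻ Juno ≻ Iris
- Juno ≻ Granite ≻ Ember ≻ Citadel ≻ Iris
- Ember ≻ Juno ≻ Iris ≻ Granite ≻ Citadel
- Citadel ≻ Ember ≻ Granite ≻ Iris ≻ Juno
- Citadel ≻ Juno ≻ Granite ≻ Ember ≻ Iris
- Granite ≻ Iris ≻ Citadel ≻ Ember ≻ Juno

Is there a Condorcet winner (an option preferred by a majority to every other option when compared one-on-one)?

Yes

Head-to-head results (9 voters total):
Ember vs Citadel: Citadel wins 5–4.
Ember vs Juno: Ember wins 6–3.
Ember vs Granite: Granite wins 6–3.
Ember vs Iris: Ember wins 6–3.
Citadel vs Juno: Citadel wins 6–3.
Citadel vs Granite: Granite wins 6–3.
Citadel vs Iris: Citadel wins 5–4.
Juno vs Granite: Granite wins 6–3.
Juno vs Iris: Iris wins 5–4.
Granite vs Iris: Granite wins 8–1.
Granite beats each rival — Ember (6–3), Citadel (6–3), Juno (6–3), Iris (8–1) — so Granite is the Condorcet winner.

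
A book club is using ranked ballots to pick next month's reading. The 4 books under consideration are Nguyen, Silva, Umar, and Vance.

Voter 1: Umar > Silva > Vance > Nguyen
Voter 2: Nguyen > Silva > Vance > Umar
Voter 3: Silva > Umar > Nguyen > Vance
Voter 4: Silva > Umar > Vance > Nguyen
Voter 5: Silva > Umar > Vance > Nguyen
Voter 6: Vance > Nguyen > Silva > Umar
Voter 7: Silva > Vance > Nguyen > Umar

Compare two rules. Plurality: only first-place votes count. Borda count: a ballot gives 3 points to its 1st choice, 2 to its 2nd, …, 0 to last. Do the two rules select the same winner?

Plurality first-place counts: Nguyen 1, Silva 4, Umar 1, Vance 1 → Silva.
Borda totals: Nguyen 7, Silva 17, Umar 9, Vance 9 → Silva.
The two rules agree on Silva.

Yes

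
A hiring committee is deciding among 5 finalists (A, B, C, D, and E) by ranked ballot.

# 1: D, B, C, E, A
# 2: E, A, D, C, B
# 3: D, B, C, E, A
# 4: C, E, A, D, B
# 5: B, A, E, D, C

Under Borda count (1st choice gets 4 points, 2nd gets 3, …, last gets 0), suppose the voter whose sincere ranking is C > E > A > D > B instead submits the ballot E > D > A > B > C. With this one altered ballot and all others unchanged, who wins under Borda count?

Borda totals with the altered ballot: A 8, B 11, C 5, D 14, E 12.
The winner is unchanged: still D.

D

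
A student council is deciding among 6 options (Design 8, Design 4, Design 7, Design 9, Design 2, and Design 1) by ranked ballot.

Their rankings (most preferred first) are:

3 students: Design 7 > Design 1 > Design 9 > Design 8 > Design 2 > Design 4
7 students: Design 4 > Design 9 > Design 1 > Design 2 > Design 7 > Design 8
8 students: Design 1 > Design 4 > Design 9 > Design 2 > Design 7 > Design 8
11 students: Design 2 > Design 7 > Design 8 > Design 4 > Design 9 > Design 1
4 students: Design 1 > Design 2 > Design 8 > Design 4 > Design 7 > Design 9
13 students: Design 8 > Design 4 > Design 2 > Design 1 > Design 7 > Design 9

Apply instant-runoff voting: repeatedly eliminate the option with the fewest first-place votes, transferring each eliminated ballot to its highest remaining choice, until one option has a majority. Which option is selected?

Round 1: Design 8 13, Design 1 12, Design 2 11, Design 4 7, Design 7 3, Design 9 0. Design 9 has the fewest and is eliminated.
Round 2: Design 8 13, Design 1 12, Design 2 11, Design 4 7, Design 7 3. Design 7 has the fewest and is eliminated.
Round 3: Design 1 15, Design 8 13, Design 2 11, Design 4 7. Design 4 has the fewest and is eliminated.
Round 4: Design 1 22, Design 8 13, Design 2 11. Design 2 has the fewest and is eliminated.
Round 5: Design 8 24, Design 1 22. Design 8 has a majority.

Design 8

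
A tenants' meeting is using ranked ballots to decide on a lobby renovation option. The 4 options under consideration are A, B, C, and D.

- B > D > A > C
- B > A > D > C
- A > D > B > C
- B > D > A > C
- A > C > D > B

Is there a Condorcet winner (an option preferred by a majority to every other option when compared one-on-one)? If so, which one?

B

Head-to-head results (5 voters total):
A vs B: B wins 3–2.
A vs C: A wins 5–0.
A vs D: A wins 3–2.
B vs C: B wins 4–1.
B vs D: B wins 3–2.
C vs D: D wins 4–1.
B beats each rival — A (3–2), C (4–1), D (3–2) — so B is the Condorcet winner.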